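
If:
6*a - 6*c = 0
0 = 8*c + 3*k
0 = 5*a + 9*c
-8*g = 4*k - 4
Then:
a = 0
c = 0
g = 1/2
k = 0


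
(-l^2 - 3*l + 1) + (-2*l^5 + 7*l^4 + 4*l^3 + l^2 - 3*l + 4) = -2*l^5 + 7*l^4 + 4*l^3 - 6*l + 5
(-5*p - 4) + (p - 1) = -4*p - 5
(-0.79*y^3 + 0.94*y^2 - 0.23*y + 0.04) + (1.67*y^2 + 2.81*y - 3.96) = -0.79*y^3 + 2.61*y^2 + 2.58*y - 3.92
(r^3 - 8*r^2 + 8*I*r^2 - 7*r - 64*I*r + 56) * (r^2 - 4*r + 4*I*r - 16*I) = r^5 - 12*r^4 + 12*I*r^4 - 7*r^3 - 144*I*r^3 + 468*r^2 + 356*I*r^2 - 1248*r + 336*I*r - 896*I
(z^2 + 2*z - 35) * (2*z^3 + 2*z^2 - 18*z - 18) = 2*z^5 + 6*z^4 - 84*z^3 - 124*z^2 + 594*z + 630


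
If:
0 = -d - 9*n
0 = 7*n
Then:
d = 0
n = 0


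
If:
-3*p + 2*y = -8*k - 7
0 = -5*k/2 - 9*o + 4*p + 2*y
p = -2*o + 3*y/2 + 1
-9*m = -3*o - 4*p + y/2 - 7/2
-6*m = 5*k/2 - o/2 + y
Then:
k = -5780/7909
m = 19733/47454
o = 294/7909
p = -383/7909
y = -5136/7909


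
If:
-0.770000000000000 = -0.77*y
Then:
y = 1.00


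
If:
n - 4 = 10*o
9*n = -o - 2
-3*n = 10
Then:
No Solution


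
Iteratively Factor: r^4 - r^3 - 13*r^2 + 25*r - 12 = (r - 1)*(r^3 - 13*r + 12) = (r - 3)*(r - 1)*(r^2 + 3*r - 4) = (r - 3)*(r - 1)*(r + 4)*(r - 1)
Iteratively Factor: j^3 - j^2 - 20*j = (j)*(j^2 - j - 20) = j*(j - 5)*(j + 4)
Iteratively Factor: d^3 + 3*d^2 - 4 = (d + 2)*(d^2 + d - 2) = (d + 2)^2*(d - 1)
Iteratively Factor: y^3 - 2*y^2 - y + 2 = (y - 2)*(y^2 - 1) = (y - 2)*(y + 1)*(y - 1)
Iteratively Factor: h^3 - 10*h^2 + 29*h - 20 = (h - 5)*(h^2 - 5*h + 4) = (h - 5)*(h - 4)*(h - 1)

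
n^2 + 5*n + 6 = (n + 2)*(n + 3)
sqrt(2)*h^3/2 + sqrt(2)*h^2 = h^2*(sqrt(2)*h/2 + sqrt(2))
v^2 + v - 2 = (v - 1)*(v + 2)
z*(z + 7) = z^2 + 7*z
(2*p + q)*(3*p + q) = 6*p^2 + 5*p*q + q^2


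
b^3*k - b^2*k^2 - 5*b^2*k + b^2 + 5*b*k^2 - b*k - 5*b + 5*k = (b - 5)*(b - k)*(b*k + 1)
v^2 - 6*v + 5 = (v - 5)*(v - 1)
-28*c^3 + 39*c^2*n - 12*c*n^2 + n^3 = (-7*c + n)*(-4*c + n)*(-c + n)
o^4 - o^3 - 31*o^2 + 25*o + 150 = (o - 5)*(o - 3)*(o + 2)*(o + 5)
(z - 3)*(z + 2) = z^2 - z - 6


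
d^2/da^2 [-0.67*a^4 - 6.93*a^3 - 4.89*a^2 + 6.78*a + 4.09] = -8.04*a^2 - 41.58*a - 9.78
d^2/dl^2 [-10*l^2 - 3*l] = -20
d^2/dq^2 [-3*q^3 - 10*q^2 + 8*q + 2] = -18*q - 20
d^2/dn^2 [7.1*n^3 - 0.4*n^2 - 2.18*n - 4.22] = 42.6*n - 0.8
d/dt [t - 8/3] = 1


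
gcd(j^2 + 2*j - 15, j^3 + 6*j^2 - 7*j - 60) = j^2 + 2*j - 15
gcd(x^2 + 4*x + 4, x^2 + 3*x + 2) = x + 2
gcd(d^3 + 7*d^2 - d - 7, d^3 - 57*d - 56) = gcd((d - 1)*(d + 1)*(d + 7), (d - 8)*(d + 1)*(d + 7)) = d^2 + 8*d + 7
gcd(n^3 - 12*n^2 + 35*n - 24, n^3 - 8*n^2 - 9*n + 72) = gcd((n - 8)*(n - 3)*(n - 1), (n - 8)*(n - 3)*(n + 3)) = n^2 - 11*n + 24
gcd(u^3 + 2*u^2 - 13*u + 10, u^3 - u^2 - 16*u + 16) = u - 1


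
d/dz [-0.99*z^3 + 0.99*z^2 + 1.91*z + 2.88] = -2.97*z^2 + 1.98*z + 1.91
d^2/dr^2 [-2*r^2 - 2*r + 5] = -4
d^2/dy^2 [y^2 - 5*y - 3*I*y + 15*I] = 2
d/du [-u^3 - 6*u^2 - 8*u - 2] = -3*u^2 - 12*u - 8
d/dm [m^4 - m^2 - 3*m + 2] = 4*m^3 - 2*m - 3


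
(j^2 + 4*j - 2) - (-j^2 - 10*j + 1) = 2*j^2 + 14*j - 3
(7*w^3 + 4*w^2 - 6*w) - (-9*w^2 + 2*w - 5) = 7*w^3 + 13*w^2 - 8*w + 5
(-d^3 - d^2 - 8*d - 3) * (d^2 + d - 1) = -d^5 - 2*d^4 - 8*d^3 - 10*d^2 + 5*d + 3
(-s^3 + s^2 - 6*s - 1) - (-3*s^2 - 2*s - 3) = -s^3 + 4*s^2 - 4*s + 2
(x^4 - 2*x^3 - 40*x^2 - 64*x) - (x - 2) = x^4 - 2*x^3 - 40*x^2 - 65*x + 2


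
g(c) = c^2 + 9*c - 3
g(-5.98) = -21.06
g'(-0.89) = 7.22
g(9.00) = 159.00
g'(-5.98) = -2.96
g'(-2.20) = 4.60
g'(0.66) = 10.32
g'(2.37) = 13.74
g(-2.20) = -17.96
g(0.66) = 3.38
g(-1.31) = -13.07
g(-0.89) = -10.22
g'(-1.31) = 6.38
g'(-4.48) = 0.04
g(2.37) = 23.95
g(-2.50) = -19.25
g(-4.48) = -23.25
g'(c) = 2*c + 9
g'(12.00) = 33.00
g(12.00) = 249.00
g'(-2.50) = 4.00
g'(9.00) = 27.00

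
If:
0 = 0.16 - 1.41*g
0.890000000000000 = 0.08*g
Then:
No Solution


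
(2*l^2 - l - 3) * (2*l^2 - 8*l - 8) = 4*l^4 - 18*l^3 - 14*l^2 + 32*l + 24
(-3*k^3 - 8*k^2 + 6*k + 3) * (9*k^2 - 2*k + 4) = -27*k^5 - 66*k^4 + 58*k^3 - 17*k^2 + 18*k + 12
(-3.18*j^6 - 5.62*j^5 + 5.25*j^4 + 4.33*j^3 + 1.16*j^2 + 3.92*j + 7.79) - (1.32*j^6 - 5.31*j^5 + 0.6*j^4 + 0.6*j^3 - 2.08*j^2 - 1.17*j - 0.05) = -4.5*j^6 - 0.31*j^5 + 4.65*j^4 + 3.73*j^3 + 3.24*j^2 + 5.09*j + 7.84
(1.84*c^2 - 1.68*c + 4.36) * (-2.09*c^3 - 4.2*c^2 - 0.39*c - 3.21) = -3.8456*c^5 - 4.2168*c^4 - 2.774*c^3 - 23.5632*c^2 + 3.6924*c - 13.9956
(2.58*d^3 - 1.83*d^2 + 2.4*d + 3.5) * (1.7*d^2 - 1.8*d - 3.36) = 4.386*d^5 - 7.755*d^4 - 1.2948*d^3 + 7.7788*d^2 - 14.364*d - 11.76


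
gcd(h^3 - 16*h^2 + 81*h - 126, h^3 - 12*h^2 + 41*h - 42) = h^2 - 10*h + 21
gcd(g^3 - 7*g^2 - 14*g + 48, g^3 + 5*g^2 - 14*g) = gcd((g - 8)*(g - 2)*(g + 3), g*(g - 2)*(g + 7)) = g - 2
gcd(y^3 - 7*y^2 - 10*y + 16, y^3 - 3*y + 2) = y^2 + y - 2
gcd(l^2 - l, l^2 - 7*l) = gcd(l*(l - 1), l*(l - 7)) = l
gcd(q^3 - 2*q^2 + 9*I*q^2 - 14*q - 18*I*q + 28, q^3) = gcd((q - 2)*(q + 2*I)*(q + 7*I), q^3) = 1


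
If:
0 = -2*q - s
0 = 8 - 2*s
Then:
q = -2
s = 4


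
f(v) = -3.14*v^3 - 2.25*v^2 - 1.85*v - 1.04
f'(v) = -9.42*v^2 - 4.5*v - 1.85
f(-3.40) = 102.65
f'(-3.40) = -95.45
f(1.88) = -33.33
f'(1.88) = -43.60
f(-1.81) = 13.56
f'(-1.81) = -24.57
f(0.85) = -6.17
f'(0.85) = -12.48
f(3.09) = -120.88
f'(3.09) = -105.70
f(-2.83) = 57.34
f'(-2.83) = -64.56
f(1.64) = -23.98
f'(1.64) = -34.57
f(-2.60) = 43.75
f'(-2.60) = -53.83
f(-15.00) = 10117.96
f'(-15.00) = -2053.85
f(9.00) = -2489.00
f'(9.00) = -805.37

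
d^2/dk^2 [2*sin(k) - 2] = -2*sin(k)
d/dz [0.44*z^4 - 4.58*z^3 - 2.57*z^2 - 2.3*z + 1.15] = 1.76*z^3 - 13.74*z^2 - 5.14*z - 2.3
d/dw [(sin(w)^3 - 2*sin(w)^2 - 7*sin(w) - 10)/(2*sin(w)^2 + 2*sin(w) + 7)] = (2*sin(w)^4 + 4*sin(w)^3 + 31*sin(w)^2 + 12*sin(w) - 29)*cos(w)/(2*sin(w) - cos(2*w) + 8)^2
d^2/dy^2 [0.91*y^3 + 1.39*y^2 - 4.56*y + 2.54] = 5.46*y + 2.78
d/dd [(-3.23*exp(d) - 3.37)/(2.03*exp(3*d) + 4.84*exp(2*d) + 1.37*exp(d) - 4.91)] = (13.1138*exp(3*d) + 36.1565*exp(2*d) + 32.6216*exp(d) + 20.4762)*exp(d)/(4.1209*exp(6*d) + 19.6504*exp(5*d) + 28.9878*exp(4*d) - 6.673*exp(3*d) - 45.6519*exp(2*d) - 13.4534*exp(d) + 24.1081)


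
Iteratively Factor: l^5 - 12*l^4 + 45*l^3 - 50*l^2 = (l - 5)*(l^4 - 7*l^3 + 10*l^2) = (l - 5)^2*(l^3 - 2*l^2) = l*(l - 5)^2*(l^2 - 2*l) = l^2*(l - 5)^2*(l - 2)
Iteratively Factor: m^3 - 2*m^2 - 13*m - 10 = (m - 5)*(m^2 + 3*m + 2) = (m - 5)*(m + 1)*(m + 2)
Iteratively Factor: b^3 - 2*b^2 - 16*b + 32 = (b - 4)*(b^2 + 2*b - 8) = (b - 4)*(b - 2)*(b + 4)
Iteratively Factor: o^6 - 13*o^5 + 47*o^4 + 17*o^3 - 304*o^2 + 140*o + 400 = (o + 2)*(o^5 - 15*o^4 + 77*o^3 - 137*o^2 - 30*o + 200) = (o - 5)*(o + 2)*(o^4 - 10*o^3 + 27*o^2 - 2*o - 40) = (o - 5)*(o + 1)*(o + 2)*(o^3 - 11*o^2 + 38*o - 40) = (o - 5)*(o - 2)*(o + 1)*(o + 2)*(o^2 - 9*o + 20) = (o - 5)*(o - 4)*(o - 2)*(o + 1)*(o + 2)*(o - 5)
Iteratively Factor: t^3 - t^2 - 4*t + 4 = (t + 2)*(t^2 - 3*t + 2) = (t - 1)*(t + 2)*(t - 2)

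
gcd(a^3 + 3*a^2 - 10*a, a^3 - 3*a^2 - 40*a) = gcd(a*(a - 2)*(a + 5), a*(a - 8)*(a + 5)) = a^2 + 5*a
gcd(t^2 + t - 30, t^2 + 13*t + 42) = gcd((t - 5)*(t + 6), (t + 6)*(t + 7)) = t + 6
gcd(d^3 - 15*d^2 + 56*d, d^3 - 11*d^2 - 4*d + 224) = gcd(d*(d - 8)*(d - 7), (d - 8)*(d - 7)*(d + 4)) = d^2 - 15*d + 56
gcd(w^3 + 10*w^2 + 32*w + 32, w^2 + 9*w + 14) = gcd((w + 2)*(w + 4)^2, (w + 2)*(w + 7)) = w + 2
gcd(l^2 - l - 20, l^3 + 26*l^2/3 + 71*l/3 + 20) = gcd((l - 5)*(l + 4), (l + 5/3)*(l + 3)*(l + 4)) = l + 4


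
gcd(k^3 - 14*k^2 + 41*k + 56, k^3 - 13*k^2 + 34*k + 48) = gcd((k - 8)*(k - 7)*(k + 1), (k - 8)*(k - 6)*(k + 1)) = k^2 - 7*k - 8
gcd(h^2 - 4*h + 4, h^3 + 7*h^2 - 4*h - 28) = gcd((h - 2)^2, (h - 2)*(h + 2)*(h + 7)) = h - 2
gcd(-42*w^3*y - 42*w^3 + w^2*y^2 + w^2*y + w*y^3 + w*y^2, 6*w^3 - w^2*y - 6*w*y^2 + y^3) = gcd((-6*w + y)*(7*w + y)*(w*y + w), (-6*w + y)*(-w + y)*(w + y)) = -6*w + y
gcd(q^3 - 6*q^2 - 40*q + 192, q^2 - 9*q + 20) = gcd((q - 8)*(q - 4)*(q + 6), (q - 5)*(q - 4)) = q - 4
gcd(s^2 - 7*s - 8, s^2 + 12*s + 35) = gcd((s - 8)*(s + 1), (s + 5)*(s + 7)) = 1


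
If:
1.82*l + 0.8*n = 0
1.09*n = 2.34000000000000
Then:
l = -0.94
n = 2.15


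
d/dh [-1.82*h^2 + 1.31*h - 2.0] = 1.31 - 3.64*h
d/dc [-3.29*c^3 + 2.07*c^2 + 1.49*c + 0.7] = -9.87*c^2 + 4.14*c + 1.49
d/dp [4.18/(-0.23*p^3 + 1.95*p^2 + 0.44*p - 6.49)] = (2.8842*p^2 - 16.302*p - 1.8392)/(0.23*p^3 - 1.95*p^2 - 0.44*p + 6.49)^2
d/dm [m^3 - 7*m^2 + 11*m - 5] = 3*m^2 - 14*m + 11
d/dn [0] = 0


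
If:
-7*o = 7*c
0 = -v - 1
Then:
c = -o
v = -1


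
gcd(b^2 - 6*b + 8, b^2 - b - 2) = b - 2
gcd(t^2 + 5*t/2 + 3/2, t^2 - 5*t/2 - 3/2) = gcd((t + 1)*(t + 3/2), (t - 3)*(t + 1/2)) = 1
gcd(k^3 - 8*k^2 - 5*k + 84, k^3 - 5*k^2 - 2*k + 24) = k - 4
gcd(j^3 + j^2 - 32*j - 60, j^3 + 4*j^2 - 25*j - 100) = j + 5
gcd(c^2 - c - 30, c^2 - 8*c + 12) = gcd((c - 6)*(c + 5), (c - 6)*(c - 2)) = c - 6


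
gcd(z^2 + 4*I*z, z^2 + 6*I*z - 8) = z + 4*I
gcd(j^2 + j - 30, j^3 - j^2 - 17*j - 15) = j - 5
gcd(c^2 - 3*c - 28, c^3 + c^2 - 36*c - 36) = 1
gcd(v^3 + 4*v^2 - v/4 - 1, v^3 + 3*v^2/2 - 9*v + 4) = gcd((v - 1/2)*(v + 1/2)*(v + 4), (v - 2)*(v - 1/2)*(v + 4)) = v^2 + 7*v/2 - 2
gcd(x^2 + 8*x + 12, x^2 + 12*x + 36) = x + 6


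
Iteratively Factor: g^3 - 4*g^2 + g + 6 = (g - 3)*(g^2 - g - 2) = (g - 3)*(g - 2)*(g + 1)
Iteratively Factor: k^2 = (k)*(k)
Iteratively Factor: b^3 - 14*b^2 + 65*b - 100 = (b - 5)*(b^2 - 9*b + 20) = (b - 5)*(b - 4)*(b - 5)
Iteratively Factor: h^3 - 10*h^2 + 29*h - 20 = (h - 5)*(h^2 - 5*h + 4) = (h - 5)*(h - 4)*(h - 1)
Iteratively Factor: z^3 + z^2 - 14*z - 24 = (z - 4)*(z^2 + 5*z + 6) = (z - 4)*(z + 2)*(z + 3)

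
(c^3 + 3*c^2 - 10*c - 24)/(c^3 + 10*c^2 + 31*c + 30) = (c^2 + c - 12)/(c^2 + 8*c + 15)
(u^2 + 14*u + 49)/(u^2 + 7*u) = (u + 7)/u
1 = 1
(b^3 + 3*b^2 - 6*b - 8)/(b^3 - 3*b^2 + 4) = (b + 4)/(b - 2)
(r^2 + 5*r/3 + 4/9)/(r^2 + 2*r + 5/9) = (3*r + 4)/(3*r + 5)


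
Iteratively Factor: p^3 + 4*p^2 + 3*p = (p + 3)*(p^2 + p) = p*(p + 3)*(p + 1)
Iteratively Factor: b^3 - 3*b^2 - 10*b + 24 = (b - 2)*(b^2 - b - 12) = (b - 4)*(b - 2)*(b + 3)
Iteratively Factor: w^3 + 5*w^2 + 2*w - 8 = (w + 4)*(w^2 + w - 2) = (w - 1)*(w + 4)*(w + 2)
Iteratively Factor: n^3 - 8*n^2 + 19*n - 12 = (n - 4)*(n^2 - 4*n + 3) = (n - 4)*(n - 1)*(n - 3)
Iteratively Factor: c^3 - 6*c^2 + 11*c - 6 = (c - 1)*(c^2 - 5*c + 6) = (c - 3)*(c - 1)*(c - 2)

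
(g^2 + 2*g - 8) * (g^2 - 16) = g^4 + 2*g^3 - 24*g^2 - 32*g + 128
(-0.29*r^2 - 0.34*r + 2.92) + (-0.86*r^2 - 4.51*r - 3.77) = -1.15*r^2 - 4.85*r - 0.85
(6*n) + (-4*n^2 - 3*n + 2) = -4*n^2 + 3*n + 2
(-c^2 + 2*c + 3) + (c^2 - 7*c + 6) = 9 - 5*c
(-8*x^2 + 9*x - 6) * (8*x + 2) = -64*x^3 + 56*x^2 - 30*x - 12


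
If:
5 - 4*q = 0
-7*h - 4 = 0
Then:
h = -4/7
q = 5/4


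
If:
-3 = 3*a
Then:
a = -1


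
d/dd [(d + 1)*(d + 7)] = 2*d + 8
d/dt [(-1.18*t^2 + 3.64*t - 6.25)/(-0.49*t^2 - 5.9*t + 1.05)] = (8.7456*t^2 - 8.603*t - 33.053)/(0.2401*t^4 + 5.782*t^3 + 33.781*t^2 - 12.39*t + 1.1025)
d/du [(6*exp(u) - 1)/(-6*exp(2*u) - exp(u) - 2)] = ((6*exp(u) - 1)*(12*exp(u) + 1) - 36*exp(2*u) - 6*exp(u) - 12)*exp(u)/(6*exp(2*u) + exp(u) + 2)^2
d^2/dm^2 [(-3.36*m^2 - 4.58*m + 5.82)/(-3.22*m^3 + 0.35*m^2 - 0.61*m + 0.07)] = (69.675648*m^6 + 284.923632*m^5 - 794.697288*m^4 + 100.113804*m^3 - 60.9735*m^2 - 1.088808*m - 3.622004)/(33.386248*m^9 - 10.88682*m^8 + 20.157522*m^7 - 6.345059*m^6 + 4.292001*m^5 - 1.241394*m^4 + 0.363985*m^3 - 0.083286*m^2 + 0.008967*m - 0.000343)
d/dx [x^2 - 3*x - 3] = 2*x - 3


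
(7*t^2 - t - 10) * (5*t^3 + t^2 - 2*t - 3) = 35*t^5 + 2*t^4 - 65*t^3 - 29*t^2 + 23*t + 30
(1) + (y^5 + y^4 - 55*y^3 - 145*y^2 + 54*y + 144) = y^5 + y^4 - 55*y^3 - 145*y^2 + 54*y + 145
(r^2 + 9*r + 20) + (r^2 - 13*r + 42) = 2*r^2 - 4*r + 62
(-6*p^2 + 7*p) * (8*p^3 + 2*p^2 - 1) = -48*p^5 + 44*p^4 + 14*p^3 + 6*p^2 - 7*p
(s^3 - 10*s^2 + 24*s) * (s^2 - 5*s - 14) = s^5 - 15*s^4 + 60*s^3 + 20*s^2 - 336*s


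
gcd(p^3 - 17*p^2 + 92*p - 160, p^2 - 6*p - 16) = p - 8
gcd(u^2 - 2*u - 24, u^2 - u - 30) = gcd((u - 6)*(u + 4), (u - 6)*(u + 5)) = u - 6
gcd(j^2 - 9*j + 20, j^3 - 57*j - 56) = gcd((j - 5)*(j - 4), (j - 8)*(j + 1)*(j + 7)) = 1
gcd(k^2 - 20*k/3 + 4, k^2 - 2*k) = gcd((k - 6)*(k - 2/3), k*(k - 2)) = 1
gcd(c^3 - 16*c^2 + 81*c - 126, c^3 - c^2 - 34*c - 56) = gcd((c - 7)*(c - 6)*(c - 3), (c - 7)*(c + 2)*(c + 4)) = c - 7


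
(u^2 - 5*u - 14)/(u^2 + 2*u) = (u - 7)/u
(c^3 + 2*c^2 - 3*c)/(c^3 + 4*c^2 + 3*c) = (c - 1)/(c + 1)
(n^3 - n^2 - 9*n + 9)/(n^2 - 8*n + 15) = (n^2 + 2*n - 3)/(n - 5)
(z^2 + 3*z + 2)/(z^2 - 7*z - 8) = (z + 2)/(z - 8)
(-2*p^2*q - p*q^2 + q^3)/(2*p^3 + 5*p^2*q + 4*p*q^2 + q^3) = q*(-2*p + q)/(2*p^2 + 3*p*q + q^2)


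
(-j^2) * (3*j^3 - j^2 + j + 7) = -3*j^5 + j^4 - j^3 - 7*j^2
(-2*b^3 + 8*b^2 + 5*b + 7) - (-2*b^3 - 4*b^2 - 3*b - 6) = 12*b^2 + 8*b + 13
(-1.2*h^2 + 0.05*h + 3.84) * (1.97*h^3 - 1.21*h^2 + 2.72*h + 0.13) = -2.364*h^5 + 1.5505*h^4 + 4.2403*h^3 - 4.6664*h^2 + 10.4513*h + 0.4992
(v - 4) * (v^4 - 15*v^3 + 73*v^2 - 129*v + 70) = v^5 - 19*v^4 + 133*v^3 - 421*v^2 + 586*v - 280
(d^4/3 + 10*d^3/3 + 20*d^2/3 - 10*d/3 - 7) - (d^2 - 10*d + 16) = d^4/3 + 10*d^3/3 + 17*d^2/3 + 20*d/3 - 23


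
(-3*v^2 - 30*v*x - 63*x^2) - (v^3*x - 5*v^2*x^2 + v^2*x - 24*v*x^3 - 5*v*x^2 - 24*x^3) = -v^3*x + 5*v^2*x^2 - v^2*x - 3*v^2 + 24*v*x^3 + 5*v*x^2 - 30*v*x + 24*x^3 - 63*x^2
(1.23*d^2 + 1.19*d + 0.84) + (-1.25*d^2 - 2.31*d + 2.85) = -0.02*d^2 - 1.12*d + 3.69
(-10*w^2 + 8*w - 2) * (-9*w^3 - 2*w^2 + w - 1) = 90*w^5 - 52*w^4 - 8*w^3 + 22*w^2 - 10*w + 2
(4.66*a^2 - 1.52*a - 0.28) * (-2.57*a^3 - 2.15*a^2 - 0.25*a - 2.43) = -11.9762*a^5 - 6.1126*a^4 + 2.8226*a^3 - 10.3418*a^2 + 3.7636*a + 0.6804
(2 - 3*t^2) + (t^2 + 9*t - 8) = -2*t^2 + 9*t - 6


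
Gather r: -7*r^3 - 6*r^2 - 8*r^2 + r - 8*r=-7*r^3 - 14*r^2 - 7*r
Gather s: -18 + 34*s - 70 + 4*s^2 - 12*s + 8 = 4*s^2 + 22*s - 80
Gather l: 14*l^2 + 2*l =14*l^2 + 2*l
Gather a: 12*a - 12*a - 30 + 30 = 0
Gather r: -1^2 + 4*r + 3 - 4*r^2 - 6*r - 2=-4*r^2 - 2*r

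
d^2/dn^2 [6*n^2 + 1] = 12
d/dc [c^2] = 2*c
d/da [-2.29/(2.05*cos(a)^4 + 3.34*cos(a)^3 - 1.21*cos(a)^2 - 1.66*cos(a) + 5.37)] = (-18.778*cos(a)^3 - 22.9458*cos(a)^2 + 5.5418*cos(a) + 3.8014)*sin(a)/(2.05*cos(a)^4 + 3.34*cos(a)^3 - 1.21*cos(a)^2 - 1.66*cos(a) + 5.37)^2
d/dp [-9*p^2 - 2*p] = -18*p - 2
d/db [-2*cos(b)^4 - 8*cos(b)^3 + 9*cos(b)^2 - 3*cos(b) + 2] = (8*cos(b)^3 + 24*cos(b)^2 - 18*cos(b) + 3)*sin(b)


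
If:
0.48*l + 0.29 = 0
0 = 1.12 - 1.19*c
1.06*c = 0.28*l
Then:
No Solution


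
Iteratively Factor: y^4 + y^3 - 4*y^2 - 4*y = (y + 2)*(y^3 - y^2 - 2*y) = y*(y + 2)*(y^2 - y - 2) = y*(y + 1)*(y + 2)*(y - 2)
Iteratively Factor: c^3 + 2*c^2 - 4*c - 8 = (c + 2)*(c^2 - 4) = (c + 2)^2*(c - 2)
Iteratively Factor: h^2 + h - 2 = (h - 1)*(h + 2)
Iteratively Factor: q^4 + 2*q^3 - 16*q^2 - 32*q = (q)*(q^3 + 2*q^2 - 16*q - 32) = q*(q + 4)*(q^2 - 2*q - 8) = q*(q + 2)*(q + 4)*(q - 4)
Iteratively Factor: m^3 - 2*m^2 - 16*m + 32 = (m + 4)*(m^2 - 6*m + 8) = (m - 4)*(m + 4)*(m - 2)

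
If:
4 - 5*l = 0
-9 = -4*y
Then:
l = 4/5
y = 9/4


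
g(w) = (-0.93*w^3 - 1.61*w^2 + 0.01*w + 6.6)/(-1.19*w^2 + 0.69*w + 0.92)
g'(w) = (2.38*w - 0.69)*(-0.93*w^3 - 1.61*w^2 + 0.01*w + 6.6)/(-1.19*w^2 + 0.69*w + 0.92)^2 + (-2.79*w^2 - 3.22*w + 0.01)/(-1.19*w^2 + 0.69*w + 0.92)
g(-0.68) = -61.75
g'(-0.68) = -1442.32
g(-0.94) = -7.62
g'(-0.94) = -29.31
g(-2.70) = -1.37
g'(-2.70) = 0.20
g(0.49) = 6.28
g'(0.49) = 0.78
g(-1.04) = -5.43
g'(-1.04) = -16.17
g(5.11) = 5.99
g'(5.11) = 0.77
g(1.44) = -0.90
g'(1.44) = 23.25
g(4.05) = 5.16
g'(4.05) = 0.80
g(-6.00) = -3.24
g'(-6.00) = 0.71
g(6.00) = 6.67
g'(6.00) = 0.77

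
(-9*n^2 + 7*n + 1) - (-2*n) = -9*n^2 + 9*n + 1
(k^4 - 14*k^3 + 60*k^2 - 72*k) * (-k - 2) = -k^5 + 12*k^4 - 32*k^3 - 48*k^2 + 144*k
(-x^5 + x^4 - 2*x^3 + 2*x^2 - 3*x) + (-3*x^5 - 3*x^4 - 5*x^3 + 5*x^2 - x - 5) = -4*x^5 - 2*x^4 - 7*x^3 + 7*x^2 - 4*x - 5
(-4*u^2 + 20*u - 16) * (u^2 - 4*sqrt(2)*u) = -4*u^4 + 20*u^3 + 16*sqrt(2)*u^3 - 80*sqrt(2)*u^2 - 16*u^2 + 64*sqrt(2)*u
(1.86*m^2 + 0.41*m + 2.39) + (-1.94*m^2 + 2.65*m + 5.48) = -0.0799999999999998*m^2 + 3.06*m + 7.87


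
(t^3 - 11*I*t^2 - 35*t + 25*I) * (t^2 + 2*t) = t^5 + 2*t^4 - 11*I*t^4 - 35*t^3 - 22*I*t^3 - 70*t^2 + 25*I*t^2 + 50*I*t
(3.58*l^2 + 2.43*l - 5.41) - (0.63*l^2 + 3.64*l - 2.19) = 2.95*l^2 - 1.21*l - 3.22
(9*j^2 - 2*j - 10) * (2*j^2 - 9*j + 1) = 18*j^4 - 85*j^3 + 7*j^2 + 88*j - 10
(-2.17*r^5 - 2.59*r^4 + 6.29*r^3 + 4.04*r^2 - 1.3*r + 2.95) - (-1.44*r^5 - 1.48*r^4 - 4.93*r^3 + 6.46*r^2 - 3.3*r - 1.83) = -0.73*r^5 - 1.11*r^4 + 11.22*r^3 - 2.42*r^2 + 2.0*r + 4.78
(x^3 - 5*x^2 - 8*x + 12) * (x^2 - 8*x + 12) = x^5 - 13*x^4 + 44*x^3 + 16*x^2 - 192*x + 144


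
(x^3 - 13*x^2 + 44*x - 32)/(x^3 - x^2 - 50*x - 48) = (x^2 - 5*x + 4)/(x^2 + 7*x + 6)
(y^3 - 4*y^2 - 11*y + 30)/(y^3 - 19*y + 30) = (y^2 - 2*y - 15)/(y^2 + 2*y - 15)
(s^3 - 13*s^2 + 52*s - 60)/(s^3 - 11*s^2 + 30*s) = (s - 2)/s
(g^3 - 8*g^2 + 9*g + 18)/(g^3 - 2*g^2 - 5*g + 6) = (g^2 - 5*g - 6)/(g^2 + g - 2)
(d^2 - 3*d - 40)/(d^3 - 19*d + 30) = (d - 8)/(d^2 - 5*d + 6)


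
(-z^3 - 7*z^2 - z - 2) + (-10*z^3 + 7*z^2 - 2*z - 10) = -11*z^3 - 3*z - 12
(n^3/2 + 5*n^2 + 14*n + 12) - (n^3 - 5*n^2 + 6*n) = -n^3/2 + 10*n^2 + 8*n + 12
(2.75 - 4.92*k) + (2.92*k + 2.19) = 4.94 - 2.0*k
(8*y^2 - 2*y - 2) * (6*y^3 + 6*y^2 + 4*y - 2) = 48*y^5 + 36*y^4 + 8*y^3 - 36*y^2 - 4*y + 4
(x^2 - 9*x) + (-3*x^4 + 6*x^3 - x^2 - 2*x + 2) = -3*x^4 + 6*x^3 - 11*x + 2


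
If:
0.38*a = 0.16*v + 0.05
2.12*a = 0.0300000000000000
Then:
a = 0.01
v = -0.28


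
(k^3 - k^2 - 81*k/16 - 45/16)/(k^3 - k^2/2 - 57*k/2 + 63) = (16*k^2 + 32*k + 15)/(8*(2*k^2 + 5*k - 42))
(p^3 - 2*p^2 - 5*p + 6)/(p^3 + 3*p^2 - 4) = (p - 3)/(p + 2)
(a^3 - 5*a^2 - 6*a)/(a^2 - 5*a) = (a^2 - 5*a - 6)/(a - 5)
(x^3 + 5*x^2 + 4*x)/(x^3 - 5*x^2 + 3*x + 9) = x*(x + 4)/(x^2 - 6*x + 9)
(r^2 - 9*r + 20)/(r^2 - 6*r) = (r^2 - 9*r + 20)/(r*(r - 6))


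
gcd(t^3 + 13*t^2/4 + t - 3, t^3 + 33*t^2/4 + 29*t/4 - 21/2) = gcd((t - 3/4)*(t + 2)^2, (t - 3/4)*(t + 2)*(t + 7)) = t^2 + 5*t/4 - 3/2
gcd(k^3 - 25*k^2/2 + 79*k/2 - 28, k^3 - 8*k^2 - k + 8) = k^2 - 9*k + 8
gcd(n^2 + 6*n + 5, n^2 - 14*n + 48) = 1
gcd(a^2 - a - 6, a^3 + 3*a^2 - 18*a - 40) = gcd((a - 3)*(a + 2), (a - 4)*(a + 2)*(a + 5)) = a + 2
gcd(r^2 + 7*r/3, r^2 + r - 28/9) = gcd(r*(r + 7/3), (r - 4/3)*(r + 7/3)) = r + 7/3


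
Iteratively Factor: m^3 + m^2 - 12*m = (m - 3)*(m^2 + 4*m) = m*(m - 3)*(m + 4)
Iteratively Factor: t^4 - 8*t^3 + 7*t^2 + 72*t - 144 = (t - 3)*(t^3 - 5*t^2 - 8*t + 48) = (t - 4)*(t - 3)*(t^2 - t - 12) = (t - 4)^2*(t - 3)*(t + 3)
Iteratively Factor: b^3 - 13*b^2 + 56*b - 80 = (b - 5)*(b^2 - 8*b + 16) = (b - 5)*(b - 4)*(b - 4)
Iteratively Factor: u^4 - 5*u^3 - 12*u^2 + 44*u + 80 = (u - 4)*(u^3 - u^2 - 16*u - 20) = (u - 4)*(u + 2)*(u^2 - 3*u - 10) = (u - 5)*(u - 4)*(u + 2)*(u + 2)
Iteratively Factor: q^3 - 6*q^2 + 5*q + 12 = (q - 4)*(q^2 - 2*q - 3) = (q - 4)*(q - 3)*(q + 1)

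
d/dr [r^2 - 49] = 2*r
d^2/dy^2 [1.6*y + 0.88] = 0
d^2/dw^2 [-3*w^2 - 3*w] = -6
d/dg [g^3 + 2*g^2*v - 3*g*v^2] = 3*g^2 + 4*g*v - 3*v^2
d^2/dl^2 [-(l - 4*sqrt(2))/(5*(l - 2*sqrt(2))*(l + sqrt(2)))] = 2*(-l^3 + 12*sqrt(2)*l^2 - 36*l + 28*sqrt(2))/(5*(l^6 - 3*sqrt(2)*l^5 - 6*l^4 + 22*sqrt(2)*l^3 + 24*l^2 - 48*sqrt(2)*l - 64))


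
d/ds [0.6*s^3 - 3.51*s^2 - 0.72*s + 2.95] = 1.8*s^2 - 7.02*s - 0.72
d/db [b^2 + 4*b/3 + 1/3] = 2*b + 4/3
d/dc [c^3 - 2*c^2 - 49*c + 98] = 3*c^2 - 4*c - 49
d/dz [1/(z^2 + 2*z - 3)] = 2*(-z - 1)/(z^2 + 2*z - 3)^2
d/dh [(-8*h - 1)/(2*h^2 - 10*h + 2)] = (4*h^2 + h - 13/2)/(h^4 - 10*h^3 + 27*h^2 - 10*h + 1)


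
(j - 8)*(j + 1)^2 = j^3 - 6*j^2 - 15*j - 8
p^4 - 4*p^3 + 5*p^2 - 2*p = p*(p - 2)*(p - 1)^2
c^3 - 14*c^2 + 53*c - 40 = (c - 8)*(c - 5)*(c - 1)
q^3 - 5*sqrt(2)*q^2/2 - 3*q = q*(q - 3*sqrt(2))*(q + sqrt(2)/2)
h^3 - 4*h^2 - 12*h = h*(h - 6)*(h + 2)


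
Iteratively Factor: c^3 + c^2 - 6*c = (c - 2)*(c^2 + 3*c) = c*(c - 2)*(c + 3)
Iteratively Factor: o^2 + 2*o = (o)*(o + 2)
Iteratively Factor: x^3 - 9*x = (x - 3)*(x^2 + 3*x) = x*(x - 3)*(x + 3)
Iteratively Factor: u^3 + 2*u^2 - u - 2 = (u + 2)*(u^2 - 1) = (u + 1)*(u + 2)*(u - 1)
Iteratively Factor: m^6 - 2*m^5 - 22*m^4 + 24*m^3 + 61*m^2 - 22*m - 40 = (m + 1)*(m^5 - 3*m^4 - 19*m^3 + 43*m^2 + 18*m - 40) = (m - 2)*(m + 1)*(m^4 - m^3 - 21*m^2 + m + 20) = (m - 5)*(m - 2)*(m + 1)*(m^3 + 4*m^2 - m - 4) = (m - 5)*(m - 2)*(m - 1)*(m + 1)*(m^2 + 5*m + 4) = (m - 5)*(m - 2)*(m - 1)*(m + 1)*(m + 4)*(m + 1)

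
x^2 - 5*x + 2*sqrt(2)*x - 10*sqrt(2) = (x - 5)*(x + 2*sqrt(2))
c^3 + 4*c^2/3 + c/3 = c*(c + 1/3)*(c + 1)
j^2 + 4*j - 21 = (j - 3)*(j + 7)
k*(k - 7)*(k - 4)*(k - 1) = k^4 - 12*k^3 + 39*k^2 - 28*k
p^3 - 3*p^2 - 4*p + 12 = (p - 3)*(p - 2)*(p + 2)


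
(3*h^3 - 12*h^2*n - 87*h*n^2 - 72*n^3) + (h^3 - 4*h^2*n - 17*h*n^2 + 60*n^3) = 4*h^3 - 16*h^2*n - 104*h*n^2 - 12*n^3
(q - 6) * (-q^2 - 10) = -q^3 + 6*q^2 - 10*q + 60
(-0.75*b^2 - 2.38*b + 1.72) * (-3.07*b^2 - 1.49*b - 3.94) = 2.3025*b^4 + 8.4241*b^3 + 1.2208*b^2 + 6.8144*b - 6.7768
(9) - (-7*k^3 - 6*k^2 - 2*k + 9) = 7*k^3 + 6*k^2 + 2*k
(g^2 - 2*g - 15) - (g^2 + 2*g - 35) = 20 - 4*g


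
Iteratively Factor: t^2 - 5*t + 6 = (t - 3)*(t - 2)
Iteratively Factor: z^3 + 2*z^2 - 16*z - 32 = (z + 2)*(z^2 - 16) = (z + 2)*(z + 4)*(z - 4)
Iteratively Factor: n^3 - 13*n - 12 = (n - 4)*(n^2 + 4*n + 3) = (n - 4)*(n + 3)*(n + 1)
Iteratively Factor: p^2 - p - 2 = (p - 2)*(p + 1)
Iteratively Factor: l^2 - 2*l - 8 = (l + 2)*(l - 4)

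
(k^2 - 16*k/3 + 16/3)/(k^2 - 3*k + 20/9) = 3*(k - 4)/(3*k - 5)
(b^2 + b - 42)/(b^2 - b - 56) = (b - 6)/(b - 8)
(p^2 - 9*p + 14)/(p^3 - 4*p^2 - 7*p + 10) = (p^2 - 9*p + 14)/(p^3 - 4*p^2 - 7*p + 10)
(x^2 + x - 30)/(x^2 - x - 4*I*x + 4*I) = (x^2 + x - 30)/(x^2 - x - 4*I*x + 4*I)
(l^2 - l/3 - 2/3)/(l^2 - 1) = (l + 2/3)/(l + 1)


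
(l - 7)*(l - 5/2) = l^2 - 19*l/2 + 35/2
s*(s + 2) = s^2 + 2*s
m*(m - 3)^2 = m^3 - 6*m^2 + 9*m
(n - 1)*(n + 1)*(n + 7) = n^3 + 7*n^2 - n - 7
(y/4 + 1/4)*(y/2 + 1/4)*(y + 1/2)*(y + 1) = y^4/8 + 3*y^3/8 + 13*y^2/32 + 3*y/16 + 1/32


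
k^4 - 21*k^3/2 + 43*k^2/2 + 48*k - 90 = (k - 6)*(k - 5)*(k - 3/2)*(k + 2)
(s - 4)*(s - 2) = s^2 - 6*s + 8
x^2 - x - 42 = (x - 7)*(x + 6)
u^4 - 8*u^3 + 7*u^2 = u^2*(u - 7)*(u - 1)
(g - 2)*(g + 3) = g^2 + g - 6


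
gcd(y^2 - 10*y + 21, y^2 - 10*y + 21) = y^2 - 10*y + 21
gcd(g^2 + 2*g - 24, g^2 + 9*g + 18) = g + 6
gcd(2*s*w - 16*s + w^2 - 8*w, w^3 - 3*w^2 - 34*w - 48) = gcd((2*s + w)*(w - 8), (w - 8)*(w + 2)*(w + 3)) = w - 8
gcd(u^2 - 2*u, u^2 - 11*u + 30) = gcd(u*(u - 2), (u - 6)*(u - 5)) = 1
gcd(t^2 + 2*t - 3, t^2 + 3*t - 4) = t - 1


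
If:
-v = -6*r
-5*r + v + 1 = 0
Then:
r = -1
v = -6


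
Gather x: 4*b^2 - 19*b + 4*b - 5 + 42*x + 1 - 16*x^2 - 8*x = 4*b^2 - 15*b - 16*x^2 + 34*x - 4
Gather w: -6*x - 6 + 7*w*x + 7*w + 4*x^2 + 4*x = w*(7*x + 7) + 4*x^2 - 2*x - 6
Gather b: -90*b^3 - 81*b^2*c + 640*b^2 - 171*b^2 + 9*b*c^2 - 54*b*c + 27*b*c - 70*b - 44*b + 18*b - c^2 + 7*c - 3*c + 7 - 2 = -90*b^3 + b^2*(469 - 81*c) + b*(9*c^2 - 27*c - 96) - c^2 + 4*c + 5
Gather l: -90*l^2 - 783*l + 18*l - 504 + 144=-90*l^2 - 765*l - 360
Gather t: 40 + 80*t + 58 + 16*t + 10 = 96*t + 108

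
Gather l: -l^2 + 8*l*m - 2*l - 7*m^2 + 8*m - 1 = -l^2 + l*(8*m - 2) - 7*m^2 + 8*m - 1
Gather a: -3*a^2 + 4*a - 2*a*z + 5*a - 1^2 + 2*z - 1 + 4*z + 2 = -3*a^2 + a*(9 - 2*z) + 6*z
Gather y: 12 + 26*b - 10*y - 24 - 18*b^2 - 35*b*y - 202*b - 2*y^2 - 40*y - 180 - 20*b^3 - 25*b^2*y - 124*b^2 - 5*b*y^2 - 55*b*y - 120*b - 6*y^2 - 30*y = -20*b^3 - 142*b^2 - 296*b + y^2*(-5*b - 8) + y*(-25*b^2 - 90*b - 80) - 192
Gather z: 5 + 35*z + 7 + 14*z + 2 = 49*z + 14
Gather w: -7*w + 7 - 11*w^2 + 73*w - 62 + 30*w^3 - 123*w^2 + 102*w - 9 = 30*w^3 - 134*w^2 + 168*w - 64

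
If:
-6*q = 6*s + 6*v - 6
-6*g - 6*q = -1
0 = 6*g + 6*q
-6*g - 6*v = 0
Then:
No Solution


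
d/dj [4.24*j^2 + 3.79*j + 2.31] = 8.48*j + 3.79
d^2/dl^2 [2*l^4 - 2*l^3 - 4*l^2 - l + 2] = 24*l^2 - 12*l - 8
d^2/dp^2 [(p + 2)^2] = 2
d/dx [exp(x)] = exp(x)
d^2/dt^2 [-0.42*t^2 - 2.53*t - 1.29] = -0.840000000000000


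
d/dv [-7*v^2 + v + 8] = 1 - 14*v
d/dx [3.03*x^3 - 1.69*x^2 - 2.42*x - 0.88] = 9.09*x^2 - 3.38*x - 2.42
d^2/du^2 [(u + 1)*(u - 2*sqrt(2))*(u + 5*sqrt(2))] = 6*u + 2 + 6*sqrt(2)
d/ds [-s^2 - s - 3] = -2*s - 1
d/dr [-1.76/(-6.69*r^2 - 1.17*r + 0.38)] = (-23.5488*r - 2.0592)/(6.69*r^2 + 1.17*r - 0.38)^2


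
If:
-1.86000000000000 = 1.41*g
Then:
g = -1.32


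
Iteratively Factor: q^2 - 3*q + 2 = (q - 2)*(q - 1)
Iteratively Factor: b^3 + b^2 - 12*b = (b - 3)*(b^2 + 4*b) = b*(b - 3)*(b + 4)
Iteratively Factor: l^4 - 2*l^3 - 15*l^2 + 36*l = (l + 4)*(l^3 - 6*l^2 + 9*l) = (l - 3)*(l + 4)*(l^2 - 3*l) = (l - 3)^2*(l + 4)*(l)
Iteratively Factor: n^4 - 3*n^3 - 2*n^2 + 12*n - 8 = (n - 2)*(n^3 - n^2 - 4*n + 4) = (n - 2)^2*(n^2 + n - 2) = (n - 2)^2*(n - 1)*(n + 2)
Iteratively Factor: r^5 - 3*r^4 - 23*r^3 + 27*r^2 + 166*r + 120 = (r - 5)*(r^4 + 2*r^3 - 13*r^2 - 38*r - 24) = (r - 5)*(r + 1)*(r^3 + r^2 - 14*r - 24) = (r - 5)*(r + 1)*(r + 2)*(r^2 - r - 12) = (r - 5)*(r - 4)*(r + 1)*(r + 2)*(r + 3)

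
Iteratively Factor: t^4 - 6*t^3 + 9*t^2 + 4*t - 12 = (t - 2)*(t^3 - 4*t^2 + t + 6) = (t - 3)*(t - 2)*(t^2 - t - 2) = (t - 3)*(t - 2)*(t + 1)*(t - 2)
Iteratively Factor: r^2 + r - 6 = (r + 3)*(r - 2)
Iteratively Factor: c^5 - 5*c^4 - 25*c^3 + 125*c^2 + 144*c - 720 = (c + 3)*(c^4 - 8*c^3 - c^2 + 128*c - 240) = (c + 3)*(c + 4)*(c^3 - 12*c^2 + 47*c - 60) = (c - 5)*(c + 3)*(c + 4)*(c^2 - 7*c + 12) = (c - 5)*(c - 3)*(c + 3)*(c + 4)*(c - 4)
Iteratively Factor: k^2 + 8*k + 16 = (k + 4)*(k + 4)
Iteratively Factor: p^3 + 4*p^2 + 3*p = (p + 3)*(p^2 + p) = p*(p + 3)*(p + 1)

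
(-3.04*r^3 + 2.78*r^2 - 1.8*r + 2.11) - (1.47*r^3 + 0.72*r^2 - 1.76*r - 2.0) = -4.51*r^3 + 2.06*r^2 - 0.04*r + 4.11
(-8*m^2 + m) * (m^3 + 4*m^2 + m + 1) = -8*m^5 - 31*m^4 - 4*m^3 - 7*m^2 + m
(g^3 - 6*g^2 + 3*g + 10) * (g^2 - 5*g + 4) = g^5 - 11*g^4 + 37*g^3 - 29*g^2 - 38*g + 40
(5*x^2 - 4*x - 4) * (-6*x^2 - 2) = -30*x^4 + 24*x^3 + 14*x^2 + 8*x + 8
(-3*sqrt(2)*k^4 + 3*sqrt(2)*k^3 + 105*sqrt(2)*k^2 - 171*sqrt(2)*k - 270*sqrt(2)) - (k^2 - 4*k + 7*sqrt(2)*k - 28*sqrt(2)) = -3*sqrt(2)*k^4 + 3*sqrt(2)*k^3 - k^2 + 105*sqrt(2)*k^2 - 178*sqrt(2)*k + 4*k - 242*sqrt(2)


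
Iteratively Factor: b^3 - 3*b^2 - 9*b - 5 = (b + 1)*(b^2 - 4*b - 5) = (b - 5)*(b + 1)*(b + 1)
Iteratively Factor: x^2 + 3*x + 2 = (x + 1)*(x + 2)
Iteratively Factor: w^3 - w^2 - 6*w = (w)*(w^2 - w - 6) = w*(w - 3)*(w + 2)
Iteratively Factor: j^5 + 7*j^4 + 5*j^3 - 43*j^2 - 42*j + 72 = (j - 2)*(j^4 + 9*j^3 + 23*j^2 + 3*j - 36) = (j - 2)*(j - 1)*(j^3 + 10*j^2 + 33*j + 36) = (j - 2)*(j - 1)*(j + 3)*(j^2 + 7*j + 12) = (j - 2)*(j - 1)*(j + 3)^2*(j + 4)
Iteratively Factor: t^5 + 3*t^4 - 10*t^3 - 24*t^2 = (t - 3)*(t^4 + 6*t^3 + 8*t^2) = (t - 3)*(t + 2)*(t^3 + 4*t^2) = (t - 3)*(t + 2)*(t + 4)*(t^2) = t*(t - 3)*(t + 2)*(t + 4)*(t)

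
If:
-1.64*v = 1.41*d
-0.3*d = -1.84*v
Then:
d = 0.00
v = 0.00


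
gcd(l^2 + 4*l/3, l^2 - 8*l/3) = l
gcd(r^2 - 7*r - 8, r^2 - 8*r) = r - 8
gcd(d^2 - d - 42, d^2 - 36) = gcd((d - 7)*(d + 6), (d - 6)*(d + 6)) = d + 6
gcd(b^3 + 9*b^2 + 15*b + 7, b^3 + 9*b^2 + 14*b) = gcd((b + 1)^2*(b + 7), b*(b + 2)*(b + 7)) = b + 7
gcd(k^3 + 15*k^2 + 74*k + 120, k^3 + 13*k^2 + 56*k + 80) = k^2 + 9*k + 20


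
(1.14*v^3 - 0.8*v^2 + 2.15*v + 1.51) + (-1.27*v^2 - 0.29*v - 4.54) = 1.14*v^3 - 2.07*v^2 + 1.86*v - 3.03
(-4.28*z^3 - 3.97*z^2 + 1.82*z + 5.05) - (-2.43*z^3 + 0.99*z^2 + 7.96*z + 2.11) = -1.85*z^3 - 4.96*z^2 - 6.14*z + 2.94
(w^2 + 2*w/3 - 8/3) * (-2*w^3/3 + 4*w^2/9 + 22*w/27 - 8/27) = -2*w^5/3 + 26*w^3/9 - 76*w^2/81 - 64*w/27 + 64/81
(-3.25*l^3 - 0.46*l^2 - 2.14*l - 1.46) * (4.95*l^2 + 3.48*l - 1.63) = -16.0875*l^5 - 13.587*l^4 - 6.8963*l^3 - 13.9244*l^2 - 1.5926*l + 2.3798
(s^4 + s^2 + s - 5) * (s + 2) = s^5 + 2*s^4 + s^3 + 3*s^2 - 3*s - 10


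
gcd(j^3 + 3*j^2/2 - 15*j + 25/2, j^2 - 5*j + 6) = 1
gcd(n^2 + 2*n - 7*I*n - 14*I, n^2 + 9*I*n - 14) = 1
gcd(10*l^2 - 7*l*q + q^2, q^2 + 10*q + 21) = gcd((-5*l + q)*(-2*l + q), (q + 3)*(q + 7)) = 1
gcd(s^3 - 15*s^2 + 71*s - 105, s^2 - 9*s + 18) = s - 3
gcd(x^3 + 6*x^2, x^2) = x^2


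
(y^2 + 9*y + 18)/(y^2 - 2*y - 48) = (y + 3)/(y - 8)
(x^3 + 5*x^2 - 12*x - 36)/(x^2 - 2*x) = (x^3 + 5*x^2 - 12*x - 36)/(x*(x - 2))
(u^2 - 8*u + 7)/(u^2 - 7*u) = (u - 1)/u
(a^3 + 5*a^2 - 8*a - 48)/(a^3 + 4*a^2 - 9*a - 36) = (a + 4)/(a + 3)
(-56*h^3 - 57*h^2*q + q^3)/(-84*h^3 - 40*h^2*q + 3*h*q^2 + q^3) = (-8*h^2 - 7*h*q + q^2)/(-12*h^2 - 4*h*q + q^2)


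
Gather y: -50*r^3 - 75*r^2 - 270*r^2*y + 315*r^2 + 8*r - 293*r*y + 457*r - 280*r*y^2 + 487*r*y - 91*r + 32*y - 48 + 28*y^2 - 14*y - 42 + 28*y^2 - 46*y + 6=-50*r^3 + 240*r^2 + 374*r + y^2*(56 - 280*r) + y*(-270*r^2 + 194*r - 28) - 84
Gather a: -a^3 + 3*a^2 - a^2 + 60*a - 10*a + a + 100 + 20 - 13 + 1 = -a^3 + 2*a^2 + 51*a + 108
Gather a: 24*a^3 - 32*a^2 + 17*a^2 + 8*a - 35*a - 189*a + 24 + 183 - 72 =24*a^3 - 15*a^2 - 216*a + 135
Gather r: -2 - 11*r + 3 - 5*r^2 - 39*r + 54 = -5*r^2 - 50*r + 55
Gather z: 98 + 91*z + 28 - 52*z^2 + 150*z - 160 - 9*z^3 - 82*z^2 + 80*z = -9*z^3 - 134*z^2 + 321*z - 34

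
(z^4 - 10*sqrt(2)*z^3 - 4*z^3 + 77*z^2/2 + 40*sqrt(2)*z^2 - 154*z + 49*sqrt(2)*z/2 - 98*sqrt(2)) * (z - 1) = z^5 - 10*sqrt(2)*z^4 - 5*z^4 + 85*z^3/2 + 50*sqrt(2)*z^3 - 385*z^2/2 - 31*sqrt(2)*z^2/2 - 245*sqrt(2)*z/2 + 154*z + 98*sqrt(2)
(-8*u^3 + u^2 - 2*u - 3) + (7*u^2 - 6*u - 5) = -8*u^3 + 8*u^2 - 8*u - 8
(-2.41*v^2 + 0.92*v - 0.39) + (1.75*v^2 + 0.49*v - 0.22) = -0.66*v^2 + 1.41*v - 0.61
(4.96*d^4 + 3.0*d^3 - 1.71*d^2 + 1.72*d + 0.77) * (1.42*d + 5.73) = 7.0432*d^5 + 32.6808*d^4 + 14.7618*d^3 - 7.3559*d^2 + 10.949*d + 4.4121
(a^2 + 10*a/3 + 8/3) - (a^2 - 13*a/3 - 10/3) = 23*a/3 + 6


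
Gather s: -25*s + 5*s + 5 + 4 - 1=8 - 20*s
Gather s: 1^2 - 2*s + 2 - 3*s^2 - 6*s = -3*s^2 - 8*s + 3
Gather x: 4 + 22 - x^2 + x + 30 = -x^2 + x + 56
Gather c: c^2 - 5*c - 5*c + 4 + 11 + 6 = c^2 - 10*c + 21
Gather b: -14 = -14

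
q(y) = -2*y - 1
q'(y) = -2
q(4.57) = -10.14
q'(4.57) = -2.00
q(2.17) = -5.34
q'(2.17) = -2.00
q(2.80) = -6.60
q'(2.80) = -2.00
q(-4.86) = 8.72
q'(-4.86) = -2.00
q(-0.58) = 0.16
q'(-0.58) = -2.00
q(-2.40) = 3.80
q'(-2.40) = -2.00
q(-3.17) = 5.34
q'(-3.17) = -2.00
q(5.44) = -11.88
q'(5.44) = -2.00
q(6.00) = -13.00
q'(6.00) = -2.00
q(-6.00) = 11.00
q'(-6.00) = -2.00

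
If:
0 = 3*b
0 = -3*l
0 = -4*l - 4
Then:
No Solution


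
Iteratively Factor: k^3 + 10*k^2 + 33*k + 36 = (k + 4)*(k^2 + 6*k + 9) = (k + 3)*(k + 4)*(k + 3)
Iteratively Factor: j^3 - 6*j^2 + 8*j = (j)*(j^2 - 6*j + 8) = j*(j - 2)*(j - 4)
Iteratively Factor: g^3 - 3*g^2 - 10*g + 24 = (g + 3)*(g^2 - 6*g + 8) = (g - 2)*(g + 3)*(g - 4)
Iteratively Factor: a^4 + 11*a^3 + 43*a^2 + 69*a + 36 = (a + 4)*(a^3 + 7*a^2 + 15*a + 9) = (a + 3)*(a + 4)*(a^2 + 4*a + 3) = (a + 1)*(a + 3)*(a + 4)*(a + 3)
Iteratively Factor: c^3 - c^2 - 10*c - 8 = (c + 1)*(c^2 - 2*c - 8) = (c + 1)*(c + 2)*(c - 4)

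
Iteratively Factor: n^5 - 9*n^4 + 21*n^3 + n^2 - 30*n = (n - 2)*(n^4 - 7*n^3 + 7*n^2 + 15*n) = (n - 5)*(n - 2)*(n^3 - 2*n^2 - 3*n) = (n - 5)*(n - 2)*(n + 1)*(n^2 - 3*n) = (n - 5)*(n - 3)*(n - 2)*(n + 1)*(n)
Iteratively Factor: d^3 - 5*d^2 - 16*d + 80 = (d - 4)*(d^2 - d - 20) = (d - 4)*(d + 4)*(d - 5)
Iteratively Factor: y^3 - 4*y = (y)*(y^2 - 4) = y*(y - 2)*(y + 2)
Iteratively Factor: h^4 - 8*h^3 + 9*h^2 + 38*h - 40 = (h + 2)*(h^3 - 10*h^2 + 29*h - 20) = (h - 5)*(h + 2)*(h^2 - 5*h + 4) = (h - 5)*(h - 4)*(h + 2)*(h - 1)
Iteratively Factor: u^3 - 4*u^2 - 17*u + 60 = (u + 4)*(u^2 - 8*u + 15) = (u - 3)*(u + 4)*(u - 5)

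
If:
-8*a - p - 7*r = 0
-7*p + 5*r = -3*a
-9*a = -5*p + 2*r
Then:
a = 0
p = 0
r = 0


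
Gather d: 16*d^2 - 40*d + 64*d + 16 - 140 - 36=16*d^2 + 24*d - 160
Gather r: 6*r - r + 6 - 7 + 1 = 5*r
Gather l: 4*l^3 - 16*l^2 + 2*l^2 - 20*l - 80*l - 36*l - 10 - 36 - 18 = 4*l^3 - 14*l^2 - 136*l - 64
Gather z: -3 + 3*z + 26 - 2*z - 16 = z + 7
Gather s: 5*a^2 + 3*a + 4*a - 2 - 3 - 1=5*a^2 + 7*a - 6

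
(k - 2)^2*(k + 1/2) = k^3 - 7*k^2/2 + 2*k + 2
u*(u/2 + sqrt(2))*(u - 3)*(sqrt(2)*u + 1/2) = sqrt(2)*u^4/2 - 3*sqrt(2)*u^3/2 + 9*u^3/4 - 27*u^2/4 + sqrt(2)*u^2/2 - 3*sqrt(2)*u/2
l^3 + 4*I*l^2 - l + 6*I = (l - I)*(l + 2*I)*(l + 3*I)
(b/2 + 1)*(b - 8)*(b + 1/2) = b^3/2 - 11*b^2/4 - 19*b/2 - 4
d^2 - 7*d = d*(d - 7)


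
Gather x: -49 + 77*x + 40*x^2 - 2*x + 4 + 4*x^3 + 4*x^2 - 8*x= 4*x^3 + 44*x^2 + 67*x - 45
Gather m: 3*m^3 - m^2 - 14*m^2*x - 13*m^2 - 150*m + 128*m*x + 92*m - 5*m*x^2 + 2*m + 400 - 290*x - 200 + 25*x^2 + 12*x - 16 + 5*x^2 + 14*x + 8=3*m^3 + m^2*(-14*x - 14) + m*(-5*x^2 + 128*x - 56) + 30*x^2 - 264*x + 192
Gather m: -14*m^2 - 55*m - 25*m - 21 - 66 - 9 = -14*m^2 - 80*m - 96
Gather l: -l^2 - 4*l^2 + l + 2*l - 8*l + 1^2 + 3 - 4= -5*l^2 - 5*l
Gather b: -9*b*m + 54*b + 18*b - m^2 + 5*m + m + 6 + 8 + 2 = b*(72 - 9*m) - m^2 + 6*m + 16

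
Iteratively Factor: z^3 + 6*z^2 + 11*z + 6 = (z + 3)*(z^2 + 3*z + 2) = (z + 2)*(z + 3)*(z + 1)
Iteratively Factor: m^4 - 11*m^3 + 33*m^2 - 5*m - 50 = (m - 5)*(m^3 - 6*m^2 + 3*m + 10) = (m - 5)*(m + 1)*(m^2 - 7*m + 10) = (m - 5)*(m - 2)*(m + 1)*(m - 5)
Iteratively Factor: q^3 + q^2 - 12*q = (q)*(q^2 + q - 12) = q*(q - 3)*(q + 4)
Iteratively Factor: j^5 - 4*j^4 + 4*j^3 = (j)*(j^4 - 4*j^3 + 4*j^2) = j^2*(j^3 - 4*j^2 + 4*j) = j^3*(j^2 - 4*j + 4) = j^3*(j - 2)*(j - 2)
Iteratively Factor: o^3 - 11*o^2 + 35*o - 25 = (o - 1)*(o^2 - 10*o + 25) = (o - 5)*(o - 1)*(o - 5)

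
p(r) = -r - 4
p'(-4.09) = -1.00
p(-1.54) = -2.46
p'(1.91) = -1.00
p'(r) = -1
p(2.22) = -6.22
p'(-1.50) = -1.00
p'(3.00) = -1.00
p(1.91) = -5.91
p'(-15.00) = -1.00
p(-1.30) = -2.70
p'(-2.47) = -1.00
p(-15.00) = 11.00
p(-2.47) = -1.53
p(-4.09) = 0.09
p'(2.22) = -1.00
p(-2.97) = -1.03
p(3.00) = -7.00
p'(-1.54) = -1.00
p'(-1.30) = -1.00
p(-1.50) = -2.50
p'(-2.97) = -1.00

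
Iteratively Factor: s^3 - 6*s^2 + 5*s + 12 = (s - 3)*(s^2 - 3*s - 4) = (s - 4)*(s - 3)*(s + 1)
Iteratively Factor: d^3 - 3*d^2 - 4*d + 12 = (d - 2)*(d^2 - d - 6) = (d - 2)*(d + 2)*(d - 3)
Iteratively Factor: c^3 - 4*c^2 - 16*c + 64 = (c - 4)*(c^2 - 16) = (c - 4)^2*(c + 4)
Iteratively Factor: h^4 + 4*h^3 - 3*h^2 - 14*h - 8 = (h + 4)*(h^3 - 3*h - 2) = (h - 2)*(h + 4)*(h^2 + 2*h + 1) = (h - 2)*(h + 1)*(h + 4)*(h + 1)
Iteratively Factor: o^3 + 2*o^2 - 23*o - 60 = (o - 5)*(o^2 + 7*o + 12) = (o - 5)*(o + 4)*(o + 3)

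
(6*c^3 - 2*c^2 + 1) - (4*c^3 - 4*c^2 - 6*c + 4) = 2*c^3 + 2*c^2 + 6*c - 3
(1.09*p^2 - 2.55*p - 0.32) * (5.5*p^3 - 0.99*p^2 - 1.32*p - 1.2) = 5.995*p^5 - 15.1041*p^4 - 0.674300000000001*p^3 + 2.3748*p^2 + 3.4824*p + 0.384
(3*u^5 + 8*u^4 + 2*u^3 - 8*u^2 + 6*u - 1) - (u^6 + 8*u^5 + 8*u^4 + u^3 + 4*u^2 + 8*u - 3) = -u^6 - 5*u^5 + u^3 - 12*u^2 - 2*u + 2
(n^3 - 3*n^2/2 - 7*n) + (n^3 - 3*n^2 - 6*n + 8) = 2*n^3 - 9*n^2/2 - 13*n + 8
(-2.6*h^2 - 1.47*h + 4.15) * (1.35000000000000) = -3.51*h^2 - 1.9845*h + 5.6025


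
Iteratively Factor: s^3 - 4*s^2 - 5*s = (s - 5)*(s^2 + s) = s*(s - 5)*(s + 1)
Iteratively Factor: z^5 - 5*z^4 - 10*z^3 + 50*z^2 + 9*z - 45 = (z + 3)*(z^4 - 8*z^3 + 14*z^2 + 8*z - 15) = (z + 1)*(z + 3)*(z^3 - 9*z^2 + 23*z - 15) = (z - 1)*(z + 1)*(z + 3)*(z^2 - 8*z + 15) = (z - 5)*(z - 1)*(z + 1)*(z + 3)*(z - 3)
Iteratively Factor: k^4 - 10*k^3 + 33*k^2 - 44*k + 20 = (k - 1)*(k^3 - 9*k^2 + 24*k - 20) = (k - 5)*(k - 1)*(k^2 - 4*k + 4) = (k - 5)*(k - 2)*(k - 1)*(k - 2)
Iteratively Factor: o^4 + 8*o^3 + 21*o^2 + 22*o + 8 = (o + 2)*(o^3 + 6*o^2 + 9*o + 4) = (o + 2)*(o + 4)*(o^2 + 2*o + 1) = (o + 1)*(o + 2)*(o + 4)*(o + 1)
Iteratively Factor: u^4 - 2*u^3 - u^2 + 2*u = (u - 2)*(u^3 - u) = (u - 2)*(u + 1)*(u^2 - u) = u*(u - 2)*(u + 1)*(u - 1)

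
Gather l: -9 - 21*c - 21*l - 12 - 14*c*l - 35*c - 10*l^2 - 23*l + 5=-56*c - 10*l^2 + l*(-14*c - 44) - 16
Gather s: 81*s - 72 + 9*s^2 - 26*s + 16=9*s^2 + 55*s - 56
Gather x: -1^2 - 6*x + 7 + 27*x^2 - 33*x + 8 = 27*x^2 - 39*x + 14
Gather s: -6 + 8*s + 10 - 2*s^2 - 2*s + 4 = -2*s^2 + 6*s + 8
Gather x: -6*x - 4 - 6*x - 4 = -12*x - 8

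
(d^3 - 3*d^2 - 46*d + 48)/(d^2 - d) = d - 2 - 48/d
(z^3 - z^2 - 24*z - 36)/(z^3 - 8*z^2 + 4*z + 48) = (z + 3)/(z - 4)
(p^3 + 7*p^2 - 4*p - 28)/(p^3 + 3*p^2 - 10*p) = (p^2 + 9*p + 14)/(p*(p + 5))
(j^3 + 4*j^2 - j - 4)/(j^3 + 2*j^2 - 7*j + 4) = (j + 1)/(j - 1)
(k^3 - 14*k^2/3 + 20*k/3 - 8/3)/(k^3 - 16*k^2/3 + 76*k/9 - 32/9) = 3*(k - 2)/(3*k - 8)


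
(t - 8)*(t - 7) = t^2 - 15*t + 56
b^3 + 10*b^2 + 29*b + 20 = (b + 1)*(b + 4)*(b + 5)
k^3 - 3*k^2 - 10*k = k*(k - 5)*(k + 2)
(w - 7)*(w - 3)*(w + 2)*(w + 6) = w^4 - 2*w^3 - 47*w^2 + 48*w + 252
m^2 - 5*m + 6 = (m - 3)*(m - 2)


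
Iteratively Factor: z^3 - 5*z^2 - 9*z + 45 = (z - 5)*(z^2 - 9) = (z - 5)*(z - 3)*(z + 3)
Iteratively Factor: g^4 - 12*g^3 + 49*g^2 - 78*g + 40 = (g - 4)*(g^3 - 8*g^2 + 17*g - 10) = (g - 4)*(g - 2)*(g^2 - 6*g + 5) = (g - 4)*(g - 2)*(g - 1)*(g - 5)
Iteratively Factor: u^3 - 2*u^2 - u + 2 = (u - 1)*(u^2 - u - 2) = (u - 2)*(u - 1)*(u + 1)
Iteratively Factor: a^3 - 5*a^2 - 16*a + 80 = (a - 4)*(a^2 - a - 20) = (a - 5)*(a - 4)*(a + 4)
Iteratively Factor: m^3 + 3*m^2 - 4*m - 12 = (m + 3)*(m^2 - 4) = (m - 2)*(m + 3)*(m + 2)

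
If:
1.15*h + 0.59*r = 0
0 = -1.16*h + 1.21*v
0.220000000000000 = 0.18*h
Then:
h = 1.22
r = -2.38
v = 1.17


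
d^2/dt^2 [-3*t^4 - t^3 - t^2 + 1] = -36*t^2 - 6*t - 2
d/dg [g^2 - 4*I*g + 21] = 2*g - 4*I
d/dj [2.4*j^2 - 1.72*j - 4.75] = 4.8*j - 1.72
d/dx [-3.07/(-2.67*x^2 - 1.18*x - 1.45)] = (-16.3938*x - 3.6226)/(2.67*x^2 + 1.18*x + 1.45)^2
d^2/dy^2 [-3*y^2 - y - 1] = -6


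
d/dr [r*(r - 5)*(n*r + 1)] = 3*n*r^2 - 10*n*r + 2*r - 5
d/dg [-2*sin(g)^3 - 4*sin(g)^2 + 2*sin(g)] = 2*(-3*sin(g)^2 - 4*sin(g) + 1)*cos(g)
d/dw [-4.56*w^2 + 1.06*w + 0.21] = 1.06 - 9.12*w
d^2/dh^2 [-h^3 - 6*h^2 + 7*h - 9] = -6*h - 12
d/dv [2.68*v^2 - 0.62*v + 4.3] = 5.36*v - 0.62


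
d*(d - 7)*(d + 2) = d^3 - 5*d^2 - 14*d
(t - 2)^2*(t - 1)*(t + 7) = t^4 + 2*t^3 - 27*t^2 + 52*t - 28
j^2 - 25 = (j - 5)*(j + 5)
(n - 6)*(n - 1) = n^2 - 7*n + 6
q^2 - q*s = q*(q - s)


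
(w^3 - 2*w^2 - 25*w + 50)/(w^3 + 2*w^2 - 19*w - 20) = (w^2 - 7*w + 10)/(w^2 - 3*w - 4)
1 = 1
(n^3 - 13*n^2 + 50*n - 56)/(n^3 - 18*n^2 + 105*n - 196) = (n - 2)/(n - 7)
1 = 1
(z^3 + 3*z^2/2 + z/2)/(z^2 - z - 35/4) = 2*z*(2*z^2 + 3*z + 1)/(4*z^2 - 4*z - 35)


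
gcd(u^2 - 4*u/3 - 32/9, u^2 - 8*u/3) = u - 8/3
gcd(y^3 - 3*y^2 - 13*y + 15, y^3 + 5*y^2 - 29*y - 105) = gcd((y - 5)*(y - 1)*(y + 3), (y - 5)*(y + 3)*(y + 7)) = y^2 - 2*y - 15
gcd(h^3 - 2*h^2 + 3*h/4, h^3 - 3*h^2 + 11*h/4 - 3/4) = h^2 - 2*h + 3/4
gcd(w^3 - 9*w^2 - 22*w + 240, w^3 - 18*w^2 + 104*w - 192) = w^2 - 14*w + 48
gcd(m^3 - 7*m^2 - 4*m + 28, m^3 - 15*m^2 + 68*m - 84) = m^2 - 9*m + 14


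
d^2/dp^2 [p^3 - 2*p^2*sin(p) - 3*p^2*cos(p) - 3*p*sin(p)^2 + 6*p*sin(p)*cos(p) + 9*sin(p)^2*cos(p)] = 2*p^2*sin(p) + 3*p^2*cos(p) + 12*p*sin(p) - 12*p*sin(2*p) - 8*p*cos(p) - 6*p*cos(2*p) + 6*p - 4*sin(p) - 6*sin(2*p) - 33*cos(p)/4 + 12*cos(2*p) + 81*cos(3*p)/4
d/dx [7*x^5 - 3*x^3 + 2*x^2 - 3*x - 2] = 35*x^4 - 9*x^2 + 4*x - 3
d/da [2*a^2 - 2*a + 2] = 4*a - 2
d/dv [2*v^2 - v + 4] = 4*v - 1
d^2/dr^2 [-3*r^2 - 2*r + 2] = -6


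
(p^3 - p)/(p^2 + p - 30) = (p^3 - p)/(p^2 + p - 30)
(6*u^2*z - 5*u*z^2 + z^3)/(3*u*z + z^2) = (6*u^2 - 5*u*z + z^2)/(3*u + z)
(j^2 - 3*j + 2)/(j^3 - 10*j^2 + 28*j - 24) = (j - 1)/(j^2 - 8*j + 12)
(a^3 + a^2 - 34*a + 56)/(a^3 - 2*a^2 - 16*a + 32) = (a + 7)/(a + 4)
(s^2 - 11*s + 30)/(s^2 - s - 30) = (s - 5)/(s + 5)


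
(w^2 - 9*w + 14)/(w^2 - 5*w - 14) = (w - 2)/(w + 2)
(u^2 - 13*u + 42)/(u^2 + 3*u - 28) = (u^2 - 13*u + 42)/(u^2 + 3*u - 28)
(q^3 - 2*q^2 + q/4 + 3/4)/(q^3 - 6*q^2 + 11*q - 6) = (q^2 - q - 3/4)/(q^2 - 5*q + 6)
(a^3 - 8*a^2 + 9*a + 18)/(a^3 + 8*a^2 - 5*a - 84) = (a^2 - 5*a - 6)/(a^2 + 11*a + 28)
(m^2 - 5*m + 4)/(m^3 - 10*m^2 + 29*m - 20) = 1/(m - 5)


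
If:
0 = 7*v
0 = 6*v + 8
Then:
No Solution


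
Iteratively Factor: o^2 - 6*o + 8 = (o - 2)*(o - 4)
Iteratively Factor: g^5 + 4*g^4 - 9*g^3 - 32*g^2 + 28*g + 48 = (g + 4)*(g^4 - 9*g^2 + 4*g + 12) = (g + 1)*(g + 4)*(g^3 - g^2 - 8*g + 12) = (g - 2)*(g + 1)*(g + 4)*(g^2 + g - 6) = (g - 2)^2*(g + 1)*(g + 4)*(g + 3)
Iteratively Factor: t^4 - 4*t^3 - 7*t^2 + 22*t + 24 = (t - 3)*(t^3 - t^2 - 10*t - 8) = (t - 3)*(t + 1)*(t^2 - 2*t - 8) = (t - 3)*(t + 1)*(t + 2)*(t - 4)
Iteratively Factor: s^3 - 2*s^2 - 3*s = (s)*(s^2 - 2*s - 3) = s*(s + 1)*(s - 3)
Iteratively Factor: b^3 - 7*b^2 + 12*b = (b - 3)*(b^2 - 4*b) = (b - 4)*(b - 3)*(b)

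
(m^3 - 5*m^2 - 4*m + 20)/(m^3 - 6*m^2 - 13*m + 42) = (m^2 - 3*m - 10)/(m^2 - 4*m - 21)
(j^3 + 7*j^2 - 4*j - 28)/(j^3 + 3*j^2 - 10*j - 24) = (j^2 + 5*j - 14)/(j^2 + j - 12)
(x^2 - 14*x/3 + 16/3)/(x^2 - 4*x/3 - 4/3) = (3*x - 8)/(3*x + 2)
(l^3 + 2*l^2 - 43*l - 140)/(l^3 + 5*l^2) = 1 - 3/l - 28/l^2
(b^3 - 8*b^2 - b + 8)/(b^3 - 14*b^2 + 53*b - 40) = (b + 1)/(b - 5)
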